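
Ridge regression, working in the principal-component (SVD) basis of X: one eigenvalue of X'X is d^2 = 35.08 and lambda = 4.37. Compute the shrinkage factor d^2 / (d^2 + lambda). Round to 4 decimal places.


d^2 + lambda = 35.08 + 4.37 = 39.4500.
Shrinkage factor = 35.08/39.4500 = 0.8892.

0.8892


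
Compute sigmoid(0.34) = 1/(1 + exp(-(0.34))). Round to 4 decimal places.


First, exp(-0.3400) = 0.7118.
Then sigma(z) = 1/(1 + 0.7118) = 0.5842.

0.5842


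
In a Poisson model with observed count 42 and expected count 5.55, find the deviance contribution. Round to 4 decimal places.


y/mu = 42/5.55 = 7.567568 (approx.), and ln(42/5.55) = 2.023872.
y * ln(y/mu) = 42 * 2.023872 = 85.002624.
y - mu = 36.45.
D = 2 * (85.002624 - 36.45) = 97.105248, which rounds to 97.1052.

97.1052


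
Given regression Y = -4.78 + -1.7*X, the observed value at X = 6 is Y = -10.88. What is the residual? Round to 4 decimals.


Compute yhat = -4.78 + (-1.7)(6) = -14.9800.
Residual = actual - predicted = -10.88 - -14.9800 = 4.1000.

4.1000


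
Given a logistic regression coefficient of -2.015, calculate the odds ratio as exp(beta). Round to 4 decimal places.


Odds ratio = exp(beta) = exp(-2.015).
= 0.1333.

0.1333


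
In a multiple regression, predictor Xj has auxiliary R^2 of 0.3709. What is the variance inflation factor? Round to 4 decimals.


Using VIF = 1/(1 - R^2_j):
1 - 0.3709 = 0.6291.
VIF = 1.5896.

1.5896


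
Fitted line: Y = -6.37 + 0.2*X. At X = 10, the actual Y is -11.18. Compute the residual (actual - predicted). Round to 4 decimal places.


Predicted = -6.37 + 0.2 * 10 = -4.3700.
Residual = -11.18 - -4.3700 = -6.8100.

-6.8100


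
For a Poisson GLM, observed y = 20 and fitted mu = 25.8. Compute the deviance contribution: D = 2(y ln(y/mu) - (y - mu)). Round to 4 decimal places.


y/mu = 20/25.8 = 0.775194 (approx.), and ln(20/25.8) = -0.254642.
y * ln(y/mu) = 20 * -0.254642 = -5.092840.
y - mu = -5.8.
D = 2 * (-5.092840 - -5.8) = 1.414320, which rounds to 1.4143.

1.4143


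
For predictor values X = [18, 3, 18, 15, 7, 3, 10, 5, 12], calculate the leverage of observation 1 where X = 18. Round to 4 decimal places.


n = 9, xbar = 10.1111.
SXX = sum((xi - xbar)^2) = 288.8889.
h = 1/9 + (18 - 10.1111)^2 / 288.8889 = 0.3265.

0.3265


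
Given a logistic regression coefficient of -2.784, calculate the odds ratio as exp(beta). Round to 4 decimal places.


Odds ratio = exp(beta) = exp(-2.784).
= 0.0618.

0.0618


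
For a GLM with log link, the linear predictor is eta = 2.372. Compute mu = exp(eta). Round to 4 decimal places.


The inverse log link gives:
mu = exp(2.372) = 10.7188.

10.7188


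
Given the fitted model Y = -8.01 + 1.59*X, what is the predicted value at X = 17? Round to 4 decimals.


Substitute X = 17 into the equation:
Y = -8.01 + 1.59 * 17 = -8.01 + 27.0300 = 19.0200.

19.0200


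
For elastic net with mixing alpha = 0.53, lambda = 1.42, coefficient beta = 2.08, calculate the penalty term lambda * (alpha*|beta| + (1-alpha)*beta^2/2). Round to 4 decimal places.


Compute:
L1 = 0.53 * 2.08 = 1.1024.
L2 = 0.47 * 2.08^2 / 2 = 1.0167.
Penalty = 1.42 * (1.1024 + 1.0167) = 3.0091.

3.0091


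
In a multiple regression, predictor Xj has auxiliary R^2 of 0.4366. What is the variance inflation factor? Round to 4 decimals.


Denominator: 1 - 0.4366 = 0.5634.
VIF = 1 / 0.5634 = 1.7749.

1.7749


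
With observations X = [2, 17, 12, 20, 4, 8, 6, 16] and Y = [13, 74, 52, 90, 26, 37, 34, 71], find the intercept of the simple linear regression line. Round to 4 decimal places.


Compute b1 = 4.0208 from the OLS formula.
With xbar = 10.6250 and ybar = 49.6250, the intercept is:
b0 = 49.6250 - 4.0208 * 10.6250 = 6.9036.

6.9036


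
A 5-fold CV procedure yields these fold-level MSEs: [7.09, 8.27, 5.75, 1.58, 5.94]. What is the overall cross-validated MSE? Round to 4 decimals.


Sum of fold MSEs = 28.6300.
Average = 28.6300 / 5 = 5.7260.

5.7260


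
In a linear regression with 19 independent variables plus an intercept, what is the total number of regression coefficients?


Each predictor gets one coefficient, plus one intercept.
Total parameters = 19 + 1 = 20.

20


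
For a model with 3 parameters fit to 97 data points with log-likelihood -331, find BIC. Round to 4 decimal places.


Compute k*ln(n) = 3*ln(97) = 3*4.574711 = 13.724133.
Then -2*loglik = 662.
BIC = 13.724133 + 662 = 675.724133, which rounds to 675.7241.

675.7241


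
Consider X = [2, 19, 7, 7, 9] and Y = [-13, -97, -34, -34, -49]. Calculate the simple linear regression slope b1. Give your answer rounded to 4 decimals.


First compute the means: xbar = 8.8000, ybar = -45.4000.
Then S_xx = sum((xi - xbar)^2) = 156.8000.
S_xy = sum((xi - xbar)(yi - ybar)) = -788.4000.
b1 = S_xy / S_xx = -788.4000 / 156.8000 = -5.0281.

-5.0281


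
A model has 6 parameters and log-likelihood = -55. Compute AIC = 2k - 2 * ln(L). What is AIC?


AIC = 2k - 2*loglik = 2(6) - 2(-55).
= 12 + 110 = 122.

122


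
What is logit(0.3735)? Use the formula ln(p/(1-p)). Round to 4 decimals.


1 - p = 0.6265.
p/(1-p) = 0.5962.
logit = ln(0.5962) = -0.5172.

-0.5172


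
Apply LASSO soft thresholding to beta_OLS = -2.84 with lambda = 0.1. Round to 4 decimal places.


Absolute value: |-2.84| = 2.84.
Compare to lambda = 0.1.
Since |beta| > lambda, coefficient = sign(beta)*(|beta| - lambda) = -2.7400.

-2.7400


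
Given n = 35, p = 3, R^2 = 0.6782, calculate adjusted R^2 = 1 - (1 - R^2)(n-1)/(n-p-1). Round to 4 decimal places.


Adjusted R^2 = 1 - (1 - R^2) * (n-1)/(n-p-1).
(1 - R^2) = 0.3218.
(n-1)/(n-p-1) = 34/31.
(1 - R^2) * (n-1) = 0.3218 * 34 = 10.9412.
Divide by (n-p-1): 10.9412 / 31 = 0.3529.
Adj R^2 = 1 - 0.3529 = 0.6471.

0.6471


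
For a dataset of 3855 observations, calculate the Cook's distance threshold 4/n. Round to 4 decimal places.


Using the rule of thumb:
Threshold = 4 / 3855 = 0.0010.

0.0010


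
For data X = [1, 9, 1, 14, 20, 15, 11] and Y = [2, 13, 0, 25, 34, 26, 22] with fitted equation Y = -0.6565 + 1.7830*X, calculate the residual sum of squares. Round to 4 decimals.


For each point, residual = actual - predicted.
Residuals: [0.8735, -2.3905, -1.1265, 0.6945, -1.0035, -0.0885, 3.0435].
Sum of squared residuals = 18.5066.

18.5066


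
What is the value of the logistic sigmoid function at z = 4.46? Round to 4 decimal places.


First, exp(-4.4600) = 0.0116.
Then sigma(z) = 1/(1 + 0.0116) = 0.9886.

0.9886


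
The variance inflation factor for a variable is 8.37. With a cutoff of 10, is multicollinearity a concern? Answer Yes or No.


Compare VIF = 8.37 to the threshold of 10.
8.37 < 10, so the answer is No.

No


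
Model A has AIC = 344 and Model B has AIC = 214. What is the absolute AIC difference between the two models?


|AIC_A - AIC_B| = |344 - 214| = 130.
Model B is preferred (lower AIC).

130


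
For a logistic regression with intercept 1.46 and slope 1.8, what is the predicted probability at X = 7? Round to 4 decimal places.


Linear predictor: z = 1.46 + 1.8 * 7 = 14.0600.
P = 1/(1 + exp(-14.0600)) = 1/(1 + 0.0000) = 1.0000.

1.0000


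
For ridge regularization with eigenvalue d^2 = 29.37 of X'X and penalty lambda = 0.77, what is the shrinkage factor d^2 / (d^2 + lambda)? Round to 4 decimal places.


Denominator = d^2 + lambda = 29.37 + 0.77 = 30.1400.
Shrinkage = 29.37 / 30.1400 = 0.9745.

0.9745


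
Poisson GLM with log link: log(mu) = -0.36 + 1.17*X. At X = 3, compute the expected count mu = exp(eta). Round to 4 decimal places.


Linear predictor: eta = -0.36 + (1.17)(3) = 3.1500.
Expected count: mu = exp(3.1500) = 23.3361.

23.3361


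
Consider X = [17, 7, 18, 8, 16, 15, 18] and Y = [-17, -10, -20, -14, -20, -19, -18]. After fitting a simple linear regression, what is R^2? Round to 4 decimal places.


The fitted line is Y = -7.0066 + -0.6965*X.
SSres = 17.3755, SStot = 80.8571.
R^2 = 1 - SSres/SStot = 0.7851.

0.7851


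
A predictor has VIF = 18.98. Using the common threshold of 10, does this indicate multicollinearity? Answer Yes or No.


Check: VIF = 18.98 vs threshold = 10.
Since 18.98 >= 10, the answer is Yes.

Yes


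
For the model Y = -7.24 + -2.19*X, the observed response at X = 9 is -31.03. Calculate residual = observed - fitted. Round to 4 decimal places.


Compute yhat = -7.24 + (-2.19)(9) = -26.9500.
Residual = actual - predicted = -31.03 - -26.9500 = -4.0800.

-4.0800


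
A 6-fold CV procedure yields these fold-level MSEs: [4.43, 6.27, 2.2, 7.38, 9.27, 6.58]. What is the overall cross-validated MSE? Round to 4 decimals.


Add all fold MSEs: 36.1300.
Divide by k = 6: 36.1300/6 = 6.0217.

6.0217


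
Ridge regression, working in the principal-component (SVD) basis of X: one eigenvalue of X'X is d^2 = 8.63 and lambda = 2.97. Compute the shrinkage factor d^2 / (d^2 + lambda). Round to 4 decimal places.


d^2 + lambda = 8.63 + 2.97 = 11.6000.
Shrinkage factor = 8.63/11.6000 = 0.7440.

0.7440


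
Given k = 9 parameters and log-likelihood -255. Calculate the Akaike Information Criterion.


Compute:
2k = 2*9 = 18.
-2*loglik = -2*(-255) = 510.
AIC = 18 + 510 = 528.

528


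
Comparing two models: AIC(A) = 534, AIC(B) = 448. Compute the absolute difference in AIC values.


Compute |534 - 448| = 86.
Model B has the smaller AIC.

86


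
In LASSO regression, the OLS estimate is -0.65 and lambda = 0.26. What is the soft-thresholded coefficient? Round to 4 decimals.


Absolute value: |-0.65| = 0.65.
Compare to lambda = 0.26.
Since |beta| > lambda, coefficient = sign(beta)*(|beta| - lambda) = -0.3900.

-0.3900


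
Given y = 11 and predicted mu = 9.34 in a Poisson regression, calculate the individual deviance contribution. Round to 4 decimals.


y/mu = 11/9.34 = 1.177730 (approx.), and ln(11/9.34) = 0.163589.
y * ln(y/mu) = 11 * 0.163589 = 1.799479.
y - mu = 1.66.
D = 2 * (1.799479 - 1.66) = 0.278958, which rounds to 0.2790.

0.2790


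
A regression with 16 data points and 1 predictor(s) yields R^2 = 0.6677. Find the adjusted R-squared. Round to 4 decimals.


Plug in: Adj R^2 = 1 - (1 - 0.6677) * 15/14.
= 1 - 0.3323 * 15/14
= 1 - 4.9845 / 14
= 1 - 0.3560 = 0.6440.

0.6440


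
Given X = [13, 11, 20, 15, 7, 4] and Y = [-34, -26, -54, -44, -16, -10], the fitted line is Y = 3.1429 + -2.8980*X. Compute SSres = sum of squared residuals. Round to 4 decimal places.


For each point, residual = actual - predicted.
Residuals: [0.5311, 2.7351, 0.8171, -3.6729, 1.1431, -1.5509].
Sum of squared residuals = 25.6327.

25.6327


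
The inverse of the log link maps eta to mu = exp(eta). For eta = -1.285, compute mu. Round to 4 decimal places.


mu = exp(eta) = exp(-1.285).
= 0.2767.

0.2767


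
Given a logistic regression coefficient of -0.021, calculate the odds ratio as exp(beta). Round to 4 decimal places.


exp(-0.021) = 0.9792.
So the odds ratio is 0.9792.

0.9792


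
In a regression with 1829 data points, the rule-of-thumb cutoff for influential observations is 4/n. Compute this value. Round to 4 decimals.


Using the rule of thumb:
Threshold = 4 / 1829 = 0.0022.

0.0022


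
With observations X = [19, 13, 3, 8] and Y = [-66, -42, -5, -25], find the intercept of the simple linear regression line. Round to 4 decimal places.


The slope is b1 = -3.7762.
Sample means are xbar = 10.7500 and ybar = -34.5000.
Intercept: b0 = -34.5000 - (-3.7762)(10.7500) = 6.0941.

6.0941


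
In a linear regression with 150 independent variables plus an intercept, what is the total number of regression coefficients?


Including the intercept, the model has 150 predictor coefficients + 1 intercept.
Total = 151.

151


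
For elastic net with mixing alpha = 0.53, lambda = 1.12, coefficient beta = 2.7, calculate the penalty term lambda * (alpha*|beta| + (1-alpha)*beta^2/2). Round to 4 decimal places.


L1 component = 0.53 * |2.7| = 1.4310.
L2 component = 0.47 * 2.7^2 / 2 = 1.7132.
Penalty = 1.12 * (1.4310 + 1.7132) = 1.12 * 3.1442 = 3.5214.

3.5214


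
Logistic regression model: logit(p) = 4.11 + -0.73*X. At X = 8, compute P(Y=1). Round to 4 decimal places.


Compute z = 4.11 + (-0.73)(8) = -1.7300.
exp(-z) = 5.6407.
P = 1/(1 + 5.6407) = 0.1506.

0.1506


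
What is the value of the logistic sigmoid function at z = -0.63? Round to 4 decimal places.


exp(0.6300) = 1.8776.
1 + exp(-z) = 2.8776.
sigmoid = 1/2.8776 = 0.3475.

0.3475


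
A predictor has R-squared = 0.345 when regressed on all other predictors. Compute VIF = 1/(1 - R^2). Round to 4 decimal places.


Using VIF = 1/(1 - R^2_j):
1 - 0.345 = 0.655.
VIF = 1.5267.

1.5267


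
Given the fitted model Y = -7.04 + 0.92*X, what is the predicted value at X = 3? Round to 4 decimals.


Predicted value:
Y = -7.04 + (0.92)(3) = -7.04 + 2.7600 = -4.2800.

-4.2800


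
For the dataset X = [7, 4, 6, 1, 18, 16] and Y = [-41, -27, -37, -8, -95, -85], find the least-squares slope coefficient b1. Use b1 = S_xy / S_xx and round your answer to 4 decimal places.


Calculate xbar = 8.6667, ybar = -48.8333.
S_xx = 231.3333, S_xy = -1155.6667.
Using b1 = S_xy / S_xx = -1155.6667 / 231.3333, we get b1 = -4.9957.

-4.9957


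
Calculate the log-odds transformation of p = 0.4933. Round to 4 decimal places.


1 - p = 0.5067.
p/(1-p) = 0.9736.
logit = ln(0.9736) = -0.0268.

-0.0268


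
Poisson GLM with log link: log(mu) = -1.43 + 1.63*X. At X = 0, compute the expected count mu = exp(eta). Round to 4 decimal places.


Linear predictor: eta = -1.43 + (1.63)(0) = -1.4300.
Expected count: mu = exp(-1.4300) = 0.2393.

0.2393


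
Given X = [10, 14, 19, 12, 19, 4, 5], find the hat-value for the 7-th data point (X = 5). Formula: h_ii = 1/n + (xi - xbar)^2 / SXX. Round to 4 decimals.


Compute xbar = 11.8571 with n = 7 observations.
SXX = 218.8571.
Leverage = 1/7 + (5 - 11.8571)^2/218.8571 = 0.3577.

0.3577


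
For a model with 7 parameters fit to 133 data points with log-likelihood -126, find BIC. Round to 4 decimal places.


k * ln(n) = 7 * ln(133) = 7 * 4.890349 = 34.232443.
-2 * loglik = -2 * (-126) = 252.
BIC = 34.232443 + 252 = 286.232443, which rounds to 286.2324.

286.2324


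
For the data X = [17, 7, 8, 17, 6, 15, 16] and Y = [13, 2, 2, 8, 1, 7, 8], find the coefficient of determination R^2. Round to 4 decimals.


The fitted line is Y = -4.0642 + 0.8075*X.
SSres = 16.1057, SStot = 114.8571.
R^2 = 1 - SSres/SStot = 0.8598.

0.8598


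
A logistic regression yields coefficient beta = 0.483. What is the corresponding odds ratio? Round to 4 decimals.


exp(0.483) = 1.6209.
So the odds ratio is 1.6209.

1.6209


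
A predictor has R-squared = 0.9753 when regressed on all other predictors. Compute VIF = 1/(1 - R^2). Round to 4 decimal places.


Using VIF = 1/(1 - R^2_j):
1 - 0.9753 = 0.0247.
VIF = 40.4858.

40.4858


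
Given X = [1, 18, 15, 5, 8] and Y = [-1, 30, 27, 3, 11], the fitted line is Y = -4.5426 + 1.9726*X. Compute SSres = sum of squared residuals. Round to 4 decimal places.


For each point, residual = actual - predicted.
Residuals: [1.5700, -0.9642, 1.9536, -2.3204, -0.2382].
Sum of squared residuals = 12.6521.

12.6521


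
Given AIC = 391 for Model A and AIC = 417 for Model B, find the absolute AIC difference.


Compute |391 - 417| = 26.
Model A has the smaller AIC.

26


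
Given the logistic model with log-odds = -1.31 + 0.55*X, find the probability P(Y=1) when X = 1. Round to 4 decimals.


Compute z = -1.31 + (0.55)(1) = -0.7600.
exp(-z) = 2.1383.
P = 1/(1 + 2.1383) = 0.3186.

0.3186


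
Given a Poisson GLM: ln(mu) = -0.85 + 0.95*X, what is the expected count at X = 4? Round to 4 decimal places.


Linear predictor: eta = -0.85 + (0.95)(4) = 2.9500.
Expected count: mu = exp(2.9500) = 19.1060.

19.1060


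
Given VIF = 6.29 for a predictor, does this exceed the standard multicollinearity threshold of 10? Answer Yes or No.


Check: VIF = 6.29 vs threshold = 10.
Since 6.29 < 10, the answer is No.

No


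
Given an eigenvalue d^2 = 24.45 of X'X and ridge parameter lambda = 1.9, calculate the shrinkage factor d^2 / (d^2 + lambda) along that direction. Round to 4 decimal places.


d^2 + lambda = 24.45 + 1.9 = 26.3500.
Shrinkage factor = 24.45/26.3500 = 0.9279.

0.9279


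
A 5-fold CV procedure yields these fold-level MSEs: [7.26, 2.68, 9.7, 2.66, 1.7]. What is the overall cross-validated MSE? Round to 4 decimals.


Sum of fold MSEs = 24.0000.
Average = 24.0000 / 5 = 4.8000.

4.8000


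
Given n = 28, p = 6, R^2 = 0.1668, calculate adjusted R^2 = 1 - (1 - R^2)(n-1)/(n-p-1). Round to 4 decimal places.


Adjusted R^2 = 1 - (1 - R^2) * (n-1)/(n-p-1).
(1 - R^2) = 0.8332.
(n-1)/(n-p-1) = 27/21.
(1 - R^2) * (n-1) = 0.8332 * 27 = 22.4964.
Divide by (n-p-1): 22.4964 / 21 = 1.0713.
Adj R^2 = 1 - 1.0713 = -0.0713.

-0.0713


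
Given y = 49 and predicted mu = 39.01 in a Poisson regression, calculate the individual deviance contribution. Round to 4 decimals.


y/mu = 49/39.01 = 1.256088 (approx.), and ln(49/39.01) = 0.228002.
y * ln(y/mu) = 49 * 0.228002 = 11.172098.
y - mu = 9.99.
D = 2 * (11.172098 - 9.99) = 2.364196, which rounds to 2.3642.

2.3642


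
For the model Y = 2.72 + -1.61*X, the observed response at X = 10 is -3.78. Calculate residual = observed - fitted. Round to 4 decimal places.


Fitted value at X = 10 is yhat = 2.72 + -1.61*10 = -13.3800.
Residual = -3.78 - -13.3800 = 9.6000.

9.6000


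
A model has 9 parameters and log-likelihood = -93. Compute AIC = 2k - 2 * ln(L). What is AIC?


AIC = 2*9 - 2*(-93).
= 18 + 186 = 204.

204


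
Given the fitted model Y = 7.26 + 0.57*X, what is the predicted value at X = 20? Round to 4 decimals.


Substitute X = 20 into the equation:
Y = 7.26 + 0.57 * 20 = 7.26 + 11.4000 = 18.6600.

18.6600


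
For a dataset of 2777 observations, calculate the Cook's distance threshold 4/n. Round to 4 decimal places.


The threshold is 4/n.
4/2777 = 0.0014.

0.0014


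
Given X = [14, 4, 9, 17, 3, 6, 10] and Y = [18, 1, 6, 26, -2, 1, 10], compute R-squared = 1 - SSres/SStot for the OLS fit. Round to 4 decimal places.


After computing the OLS fit (b0=-8.9786, b1=1.9500):
SSres = 19.3143, SStot = 627.7143.
R^2 = 1 - 19.3143/627.7143 = 0.9692.

0.9692


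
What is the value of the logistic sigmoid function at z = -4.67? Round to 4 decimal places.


First, exp(4.6700) = 106.6977.
Then sigma(z) = 1/(1 + 106.6977) = 0.0093.

0.0093


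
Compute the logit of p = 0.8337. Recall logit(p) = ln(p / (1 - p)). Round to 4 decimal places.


Compute the odds: 0.8337/0.1663 = 5.0132.
Take the natural log: ln(5.0132) = 1.6121.

1.6121


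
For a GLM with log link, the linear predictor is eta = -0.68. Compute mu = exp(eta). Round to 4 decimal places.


Apply the inverse link:
mu = e^-0.68 = 0.5066.

0.5066


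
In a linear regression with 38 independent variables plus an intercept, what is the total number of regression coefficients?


Including the intercept, the model has 38 predictor coefficients + 1 intercept.
Total = 39.

39


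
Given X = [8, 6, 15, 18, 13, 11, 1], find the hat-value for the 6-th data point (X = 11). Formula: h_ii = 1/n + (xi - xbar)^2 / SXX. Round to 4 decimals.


n = 7, xbar = 10.2857.
SXX = sum((xi - xbar)^2) = 199.4286.
h = 1/7 + (11 - 10.2857)^2 / 199.4286 = 0.1454.

0.1454


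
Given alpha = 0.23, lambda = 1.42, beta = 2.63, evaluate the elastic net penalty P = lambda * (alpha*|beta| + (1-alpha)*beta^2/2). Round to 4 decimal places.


L1 component = 0.23 * |2.63| = 0.6049.
L2 component = 0.77 * 2.63^2 / 2 = 2.6630.
Penalty = 1.42 * (0.6049 + 2.6630) = 1.42 * 3.2679 = 4.6404.

4.6404


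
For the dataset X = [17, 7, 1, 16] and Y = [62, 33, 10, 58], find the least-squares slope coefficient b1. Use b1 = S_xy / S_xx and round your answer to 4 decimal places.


First compute the means: xbar = 10.2500, ybar = 40.7500.
Then S_xx = sum((xi - xbar)^2) = 174.7500.
S_xy = sum((xi - xbar)(yi - ybar)) = 552.2500.
b1 = S_xy / S_xx = 552.2500 / 174.7500 = 3.1602.

3.1602


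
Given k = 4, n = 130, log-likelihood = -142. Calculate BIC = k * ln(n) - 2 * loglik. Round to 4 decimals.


Compute k*ln(n) = 4*ln(130) = 4*4.867534 = 19.470136.
Then -2*loglik = 284.
BIC = 19.470136 + 284 = 303.470136, which rounds to 303.4701.

303.4701


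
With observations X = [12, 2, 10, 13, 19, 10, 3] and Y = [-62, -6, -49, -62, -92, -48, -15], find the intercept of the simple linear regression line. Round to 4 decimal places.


First find the slope: b1 = -4.9924.
Means: xbar = 9.8571, ybar = -47.7143.
b0 = ybar - b1 * xbar = -47.7143 - -4.9924 * 9.8571 = 1.4965.

1.4965


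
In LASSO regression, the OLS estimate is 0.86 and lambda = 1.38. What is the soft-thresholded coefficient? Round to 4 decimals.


|beta_OLS| = 0.86.
lambda = 1.38.
Since |beta| <= lambda, the coefficient is set to 0.
Result = 0.0000.

0.0000


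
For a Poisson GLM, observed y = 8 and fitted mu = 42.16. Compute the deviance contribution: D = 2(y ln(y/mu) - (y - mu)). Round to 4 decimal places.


Compute y*ln(y/mu) = 8*ln(8/42.16) = 8*-1.662030 = -13.296240.
y - mu = -34.16.
D = 2*(-13.296240 - (-34.16)) = 41.727520, which rounds to 41.7275.

41.7275


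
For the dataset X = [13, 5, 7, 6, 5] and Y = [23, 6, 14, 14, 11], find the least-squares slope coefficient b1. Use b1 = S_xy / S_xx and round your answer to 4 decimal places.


First compute the means: xbar = 7.2000, ybar = 13.6000.
Then S_xx = sum((xi - xbar)^2) = 44.8000.
S_xy = sum((xi - xbar)(yi - ybar)) = 76.4000.
b1 = S_xy / S_xx = 76.4000 / 44.8000 = 1.7054.

1.7054


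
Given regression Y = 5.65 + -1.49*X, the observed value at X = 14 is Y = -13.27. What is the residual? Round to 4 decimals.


Predicted = 5.65 + -1.49 * 14 = -15.2100.
Residual = -13.27 - -15.2100 = 1.9400.

1.9400


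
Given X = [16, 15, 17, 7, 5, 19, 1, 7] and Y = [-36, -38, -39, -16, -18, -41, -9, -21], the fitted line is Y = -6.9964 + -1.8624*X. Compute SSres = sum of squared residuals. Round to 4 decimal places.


For each point, residual = actual - predicted.
Residuals: [0.7948, -3.0676, -0.3428, 4.0332, -1.6916, 1.3820, -0.1412, -0.9668].
Sum of squared residuals = 32.1522.

32.1522


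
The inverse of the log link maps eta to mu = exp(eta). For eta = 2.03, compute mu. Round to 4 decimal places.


The inverse log link gives:
mu = exp(2.03) = 7.6141.

7.6141


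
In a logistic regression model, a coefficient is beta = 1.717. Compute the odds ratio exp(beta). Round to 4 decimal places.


Odds ratio = exp(beta) = exp(1.717).
= 5.5678.

5.5678


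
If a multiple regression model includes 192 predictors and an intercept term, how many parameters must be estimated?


Including the intercept, the model has 192 predictor coefficients + 1 intercept.
Total = 193.

193


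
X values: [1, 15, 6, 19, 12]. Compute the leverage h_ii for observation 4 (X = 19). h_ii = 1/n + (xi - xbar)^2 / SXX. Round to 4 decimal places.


n = 5, xbar = 10.6000.
SXX = sum((xi - xbar)^2) = 205.2000.
h = 1/5 + (19 - 10.6000)^2 / 205.2000 = 0.5439.

0.5439


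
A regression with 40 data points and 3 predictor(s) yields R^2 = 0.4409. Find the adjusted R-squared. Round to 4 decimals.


Using the formula:
(1 - 0.4409) = 0.5591.
Multiply by 39/36: 0.5591 * 39 = 21.8049, then 21.8049 / 36 = 0.6057.
Adj R^2 = 1 - 0.6057 = 0.3943.

0.3943


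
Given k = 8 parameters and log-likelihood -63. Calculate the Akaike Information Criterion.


Compute:
2k = 2*8 = 16.
-2*loglik = -2*(-63) = 126.
AIC = 16 + 126 = 142.

142


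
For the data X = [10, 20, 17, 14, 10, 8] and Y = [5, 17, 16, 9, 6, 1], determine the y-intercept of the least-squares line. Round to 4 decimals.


The slope is b1 = 1.3323.
Sample means are xbar = 13.1667 and ybar = 9.0000.
Intercept: b0 = 9.0000 - (1.3323)(13.1667) = -8.5421.

-8.5421


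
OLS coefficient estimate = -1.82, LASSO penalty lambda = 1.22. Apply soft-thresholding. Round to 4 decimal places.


Check: |-1.82| = 1.82 vs lambda = 1.22.
Since |beta| > lambda, coefficient = sign(beta)*(|beta| - lambda) = -0.6000.
Soft-thresholded coefficient = -0.6000.

-0.6000


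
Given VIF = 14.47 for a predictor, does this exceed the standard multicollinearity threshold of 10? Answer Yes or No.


Check: VIF = 14.47 vs threshold = 10.
Since 14.47 >= 10, the answer is Yes.

Yes


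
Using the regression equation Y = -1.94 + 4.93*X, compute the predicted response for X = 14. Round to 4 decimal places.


Substitute X = 14 into the equation:
Y = -1.94 + 4.93 * 14 = -1.94 + 69.0200 = 67.0800.

67.0800


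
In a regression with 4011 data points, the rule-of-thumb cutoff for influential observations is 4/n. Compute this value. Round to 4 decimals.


The threshold is 4/n.
4/4011 = 0.0010.

0.0010


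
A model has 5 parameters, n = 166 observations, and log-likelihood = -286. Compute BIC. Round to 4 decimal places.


Compute k*ln(n) = 5*ln(166) = 5*5.111988 = 25.559940.
Then -2*loglik = 572.
BIC = 25.559940 + 572 = 597.559940, which rounds to 597.5599.

597.5599


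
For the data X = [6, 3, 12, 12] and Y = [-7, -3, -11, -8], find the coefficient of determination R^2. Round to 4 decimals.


Fit the OLS line: b0 = -1.8519, b1 = -0.6543.
SSres = 6.7407.
SStot = 32.7500.
R^2 = 1 - 6.7407/32.7500 = 0.7942.

0.7942


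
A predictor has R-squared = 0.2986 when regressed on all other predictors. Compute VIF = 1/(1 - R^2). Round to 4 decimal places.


Using VIF = 1/(1 - R^2_j):
1 - 0.2986 = 0.7014.
VIF = 1.4257.

1.4257


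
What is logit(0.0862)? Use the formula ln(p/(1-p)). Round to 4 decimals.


1 - p = 0.9138.
p/(1-p) = 0.0943.
logit = ln(0.0943) = -2.3609.

-2.3609


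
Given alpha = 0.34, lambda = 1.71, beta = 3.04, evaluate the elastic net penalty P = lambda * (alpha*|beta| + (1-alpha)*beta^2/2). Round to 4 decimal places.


L1 component = 0.34 * |3.04| = 1.0336.
L2 component = 0.66 * 3.04^2 / 2 = 3.0497.
Penalty = 1.71 * (1.0336 + 3.0497) = 1.71 * 4.0833 = 6.9825.

6.9825


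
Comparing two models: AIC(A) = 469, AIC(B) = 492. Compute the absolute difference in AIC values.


Absolute difference = |469 - 492| = 23.
The model with lower AIC (A) is preferred.

23


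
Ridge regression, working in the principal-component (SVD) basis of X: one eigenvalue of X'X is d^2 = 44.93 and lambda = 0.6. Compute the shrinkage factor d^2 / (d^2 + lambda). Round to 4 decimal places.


d^2 + lambda = 44.93 + 0.6 = 45.5300.
Shrinkage factor = 44.93/45.5300 = 0.9868.

0.9868


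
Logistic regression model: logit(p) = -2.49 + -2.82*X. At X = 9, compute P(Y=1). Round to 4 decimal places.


z = -2.49 + -2.82 * 9 = -27.8700.
Sigmoid: P = 1 / (1 + exp(27.8700)) = 0.0000.

0.0000


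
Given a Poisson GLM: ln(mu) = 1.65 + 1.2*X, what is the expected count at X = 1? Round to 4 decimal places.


Compute eta = 1.65 + 1.2 * 1 = 2.8500.
Apply inverse link: mu = e^2.8500 = 17.2878.

17.2878


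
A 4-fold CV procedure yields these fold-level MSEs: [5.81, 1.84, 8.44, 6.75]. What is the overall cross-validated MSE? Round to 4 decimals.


Add all fold MSEs: 22.8400.
Divide by k = 4: 22.8400/4 = 5.7100.

5.7100


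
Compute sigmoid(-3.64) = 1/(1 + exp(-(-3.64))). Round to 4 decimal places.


Compute exp(3.6400) = 38.0918.
Sigmoid = 1 / (1 + 38.0918) = 1 / 39.0918 = 0.0256.

0.0256


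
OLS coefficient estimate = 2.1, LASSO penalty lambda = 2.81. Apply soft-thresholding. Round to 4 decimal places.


Absolute value: |2.1| = 2.1.
Compare to lambda = 2.81.
Since |beta| <= lambda, the coefficient is set to 0.

0.0000


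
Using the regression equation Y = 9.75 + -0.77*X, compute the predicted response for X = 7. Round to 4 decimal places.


Substitute X = 7 into the equation:
Y = 9.75 + -0.77 * 7 = 9.75 + -5.3900 = 4.3600.

4.3600


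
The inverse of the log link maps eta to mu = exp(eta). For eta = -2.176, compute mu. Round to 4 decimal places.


The inverse log link gives:
mu = exp(-2.176) = 0.1135.

0.1135


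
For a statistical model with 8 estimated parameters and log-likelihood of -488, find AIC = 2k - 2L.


AIC = 2k - 2*loglik = 2(8) - 2(-488).
= 16 + 976 = 992.

992


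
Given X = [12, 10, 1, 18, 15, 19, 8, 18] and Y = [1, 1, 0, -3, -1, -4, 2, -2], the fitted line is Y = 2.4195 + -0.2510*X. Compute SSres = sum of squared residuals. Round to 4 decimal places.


Predicted values from Y = 2.4195 + -0.2510*X.
Residuals: [1.5925, 1.0905, -2.1685, -0.9015, 0.3455, -1.6505, 1.5885, 0.0985].
SSres = 14.6169.

14.6169


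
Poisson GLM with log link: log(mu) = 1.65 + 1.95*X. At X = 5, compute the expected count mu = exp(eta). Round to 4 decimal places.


eta = 1.65 + 1.95 * 5 = 11.4000.
mu = exp(11.4000) = 89321.7234.

89321.7234


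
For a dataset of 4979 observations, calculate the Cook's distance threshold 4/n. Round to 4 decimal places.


Cook's distance cutoff = 4/n = 4/4979.
= 0.0008.

0.0008


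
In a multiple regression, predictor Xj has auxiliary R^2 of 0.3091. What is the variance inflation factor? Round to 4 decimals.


VIF = 1 / (1 - 0.3091).
= 1 / 0.6909 = 1.4474.

1.4474


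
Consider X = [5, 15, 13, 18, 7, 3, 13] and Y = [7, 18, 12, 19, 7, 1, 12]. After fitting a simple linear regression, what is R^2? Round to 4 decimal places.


After computing the OLS fit (b0=-0.8326, b1=1.1058):
SSres = 17.3280, SStot = 246.8571.
R^2 = 1 - 17.3280/246.8571 = 0.9298.

0.9298


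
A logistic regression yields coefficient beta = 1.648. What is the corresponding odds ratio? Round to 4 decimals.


Odds ratio = exp(beta) = exp(1.648).
= 5.1966.

5.1966


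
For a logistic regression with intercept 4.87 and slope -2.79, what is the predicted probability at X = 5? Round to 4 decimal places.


Compute z = 4.87 + (-2.79)(5) = -9.0800.
exp(-z) = 8777.9660.
P = 1/(1 + 8777.9660) = 0.0001.

0.0001


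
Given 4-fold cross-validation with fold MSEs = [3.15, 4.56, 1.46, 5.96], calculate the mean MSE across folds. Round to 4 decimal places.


Add all fold MSEs: 15.1300.
Divide by k = 4: 15.1300/4 = 3.7825.

3.7825


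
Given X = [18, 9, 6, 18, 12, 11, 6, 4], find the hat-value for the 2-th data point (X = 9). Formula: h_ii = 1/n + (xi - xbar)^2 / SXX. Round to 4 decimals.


Compute xbar = 10.5000 with n = 8 observations.
SXX = 200.0000.
Leverage = 1/8 + (9 - 10.5000)^2/200.0000 = 0.1363.

0.1363


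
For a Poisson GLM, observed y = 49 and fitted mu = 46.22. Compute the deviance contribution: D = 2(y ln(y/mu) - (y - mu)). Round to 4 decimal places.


y/mu = 49/46.22 = 1.060147 (approx.), and ln(49/46.22) = 0.058408.
y * ln(y/mu) = 49 * 0.058408 = 2.861992.
y - mu = 2.78.
D = 2 * (2.861992 - 2.78) = 0.163984, which rounds to 0.1640.

0.1640


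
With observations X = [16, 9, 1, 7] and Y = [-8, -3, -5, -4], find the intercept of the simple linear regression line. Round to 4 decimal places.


The slope is b1 = -0.2004.
Sample means are xbar = 8.2500 and ybar = -5.0000.
Intercept: b0 = -5.0000 - (-0.2004)(8.2500) = -3.3464.

-3.3464


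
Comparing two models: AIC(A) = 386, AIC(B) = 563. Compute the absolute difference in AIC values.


Absolute difference = |386 - 563| = 177.
The model with lower AIC (A) is preferred.

177


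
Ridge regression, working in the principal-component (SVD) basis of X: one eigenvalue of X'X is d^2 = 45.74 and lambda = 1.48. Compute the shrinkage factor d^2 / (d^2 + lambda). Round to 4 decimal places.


Compute the denominator: 45.74 + 1.48 = 47.2200.
Shrinkage factor = 45.74 / 47.2200 = 0.9687.

0.9687


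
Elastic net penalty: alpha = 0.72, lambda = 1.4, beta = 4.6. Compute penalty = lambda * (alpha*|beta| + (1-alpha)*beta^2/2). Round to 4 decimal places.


alpha * |beta| = 0.72 * 4.6 = 3.3120.
(1-alpha) * beta^2/2 = 0.28 * 21.1600/2 = 2.9624.
Total = 1.4 * (3.3120 + 2.9624) = 8.7842.

8.7842


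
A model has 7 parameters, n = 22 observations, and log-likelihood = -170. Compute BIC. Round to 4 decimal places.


Compute k*ln(n) = 7*ln(22) = 7*3.091042 = 21.637294.
Then -2*loglik = 340.
BIC = 21.637294 + 340 = 361.637294, which rounds to 361.6373.

361.6373


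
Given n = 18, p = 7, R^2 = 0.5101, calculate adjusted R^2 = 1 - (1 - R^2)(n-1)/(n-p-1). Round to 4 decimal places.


Adjusted R^2 = 1 - (1 - R^2) * (n-1)/(n-p-1).
(1 - R^2) = 0.4899.
(n-1)/(n-p-1) = 17/10.
(1 - R^2) * (n-1) = 0.4899 * 17 = 8.3283.
Divide by (n-p-1): 8.3283 / 10 = 0.8328.
Adj R^2 = 1 - 0.8328 = 0.1672.

0.1672


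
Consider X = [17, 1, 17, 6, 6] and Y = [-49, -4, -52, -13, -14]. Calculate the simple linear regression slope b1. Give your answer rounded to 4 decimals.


Calculate xbar = 9.4000, ybar = -26.4000.
S_xx = 209.2000, S_xy = -642.2000.
Using b1 = S_xy / S_xx = -642.2000 / 209.2000, we get b1 = -3.0698.

-3.0698


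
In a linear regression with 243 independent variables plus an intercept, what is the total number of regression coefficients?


Total coefficients = number of predictors + 1 (for the intercept).
= 243 + 1 = 244.

244


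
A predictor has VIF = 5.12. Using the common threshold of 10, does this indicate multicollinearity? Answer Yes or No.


Compare VIF = 5.12 to the threshold of 10.
5.12 < 10, so the answer is No.

No


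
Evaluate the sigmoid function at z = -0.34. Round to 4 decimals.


Compute exp(0.3400) = 1.4049.
Sigmoid = 1 / (1 + 1.4049) = 1 / 2.4049 = 0.4158.

0.4158


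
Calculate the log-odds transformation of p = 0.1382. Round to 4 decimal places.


Compute the odds: 0.1382/0.8618 = 0.1604.
Take the natural log: ln(0.1604) = -1.8303.

-1.8303


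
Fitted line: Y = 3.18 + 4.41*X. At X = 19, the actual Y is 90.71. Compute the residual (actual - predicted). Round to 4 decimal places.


Fitted value at X = 19 is yhat = 3.18 + 4.41*19 = 86.9700.
Residual = 90.71 - 86.9700 = 3.7400.

3.7400


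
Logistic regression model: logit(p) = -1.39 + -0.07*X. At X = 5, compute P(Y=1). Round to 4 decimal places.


z = -1.39 + -0.07 * 5 = -1.7400.
Sigmoid: P = 1 / (1 + exp(1.7400)) = 0.1493.

0.1493


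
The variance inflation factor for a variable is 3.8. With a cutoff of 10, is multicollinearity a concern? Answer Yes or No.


Compare VIF = 3.8 to the threshold of 10.
3.8 < 10, so the answer is No.

No


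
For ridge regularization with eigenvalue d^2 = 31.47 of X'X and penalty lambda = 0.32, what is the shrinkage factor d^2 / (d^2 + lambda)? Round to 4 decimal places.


Compute the denominator: 31.47 + 0.32 = 31.7900.
Shrinkage factor = 31.47 / 31.7900 = 0.9899.

0.9899


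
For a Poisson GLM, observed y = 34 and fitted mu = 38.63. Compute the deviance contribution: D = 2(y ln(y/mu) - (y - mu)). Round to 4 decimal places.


First: ln(34/38.63) = -0.127669.
Then: 34 * -0.127669 = -4.340746.
y - mu = 34 - 38.63 = -4.63.
D = 2(-4.340746 - -4.63) = 0.578508, which rounds to 0.5785.

0.5785


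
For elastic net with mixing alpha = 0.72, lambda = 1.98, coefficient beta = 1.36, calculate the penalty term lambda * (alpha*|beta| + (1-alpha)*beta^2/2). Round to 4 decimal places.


alpha * |beta| = 0.72 * 1.36 = 0.9792.
(1-alpha) * beta^2/2 = 0.28 * 1.8496/2 = 0.2589.
Total = 1.98 * (0.9792 + 0.2589) = 2.4515.

2.4515


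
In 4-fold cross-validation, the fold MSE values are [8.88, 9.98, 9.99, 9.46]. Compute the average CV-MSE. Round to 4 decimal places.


Add all fold MSEs: 38.3100.
Divide by k = 4: 38.3100/4 = 9.5775.

9.5775


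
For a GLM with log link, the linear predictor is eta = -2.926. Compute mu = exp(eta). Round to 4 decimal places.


The inverse log link gives:
mu = exp(-2.926) = 0.0536.

0.0536


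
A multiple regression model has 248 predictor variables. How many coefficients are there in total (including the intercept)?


Each predictor gets one coefficient, plus one intercept.
Total parameters = 248 + 1 = 249.

249


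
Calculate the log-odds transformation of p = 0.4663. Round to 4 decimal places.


The odds are p/(1-p) = 0.4663 / 0.5337 = 0.8737.
logit(p) = ln(0.8737) = -0.1350.

-0.1350


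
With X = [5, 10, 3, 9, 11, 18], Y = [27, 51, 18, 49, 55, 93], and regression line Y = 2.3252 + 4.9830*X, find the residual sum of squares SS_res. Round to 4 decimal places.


Compute predicted values, then residuals = yi - yhat_i.
Residuals: [-0.2402, -1.1552, 0.7258, 1.8278, -2.1382, 0.9808].
SSres = sum(residual^2) = 10.7937.

10.7937


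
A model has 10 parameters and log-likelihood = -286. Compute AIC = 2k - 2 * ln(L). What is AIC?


AIC = 2k - 2*loglik = 2(10) - 2(-286).
= 20 + 572 = 592.

592


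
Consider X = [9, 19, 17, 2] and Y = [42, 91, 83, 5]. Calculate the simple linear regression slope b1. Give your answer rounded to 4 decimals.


First compute the means: xbar = 11.7500, ybar = 55.2500.
Then S_xx = sum((xi - xbar)^2) = 182.7500.
S_xy = sum((xi - xbar)(yi - ybar)) = 931.2500.
b1 = S_xy / S_xx = 931.2500 / 182.7500 = 5.0958.

5.0958


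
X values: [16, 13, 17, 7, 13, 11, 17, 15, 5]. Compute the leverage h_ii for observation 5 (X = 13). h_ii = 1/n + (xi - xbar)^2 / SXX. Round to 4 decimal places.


n = 9, xbar = 12.6667.
SXX = sum((xi - xbar)^2) = 148.0000.
h = 1/9 + (13 - 12.6667)^2 / 148.0000 = 0.1119.

0.1119


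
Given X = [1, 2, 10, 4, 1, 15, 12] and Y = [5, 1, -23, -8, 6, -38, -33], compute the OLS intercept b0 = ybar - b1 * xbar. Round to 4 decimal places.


The slope is b1 = -3.1551.
Sample means are xbar = 6.4286 and ybar = -12.8571.
Intercept: b0 = -12.8571 - (-3.1551)(6.4286) = 7.4256.

7.4256


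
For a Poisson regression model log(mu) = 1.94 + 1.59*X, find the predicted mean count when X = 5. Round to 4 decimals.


eta = 1.94 + 1.59 * 5 = 9.8900.
mu = exp(9.8900) = 19732.0599.

19732.0599


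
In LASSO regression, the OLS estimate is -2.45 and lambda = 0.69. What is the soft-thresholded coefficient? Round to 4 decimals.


|beta_OLS| = 2.45.
lambda = 0.69.
Since |beta| > lambda, coefficient = sign(beta)*(|beta| - lambda) = -1.7600.
Result = -1.7600.

-1.7600


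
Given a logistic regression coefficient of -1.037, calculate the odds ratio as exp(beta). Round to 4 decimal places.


The odds ratio is computed as:
OR = e^(-1.037) = 0.3545.

0.3545


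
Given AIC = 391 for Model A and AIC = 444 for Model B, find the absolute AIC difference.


|AIC_A - AIC_B| = |391 - 444| = 53.
Model A is preferred (lower AIC).

53


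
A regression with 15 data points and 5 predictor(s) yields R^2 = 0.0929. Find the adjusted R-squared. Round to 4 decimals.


Using the formula:
(1 - 0.0929) = 0.9071.
Multiply by 14/9: 0.9071 * 14 = 12.6994, then 12.6994 / 9 = 1.4110.
Adj R^2 = 1 - 1.4110 = -0.4110.

-0.4110


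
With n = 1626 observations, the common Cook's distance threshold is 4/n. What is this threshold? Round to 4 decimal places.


Cook's distance cutoff = 4/n = 4/1626.
= 0.0025.

0.0025


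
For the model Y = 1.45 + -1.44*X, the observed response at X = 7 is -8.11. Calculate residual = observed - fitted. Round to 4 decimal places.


Compute yhat = 1.45 + (-1.44)(7) = -8.6300.
Residual = actual - predicted = -8.11 - -8.6300 = 0.5200.

0.5200


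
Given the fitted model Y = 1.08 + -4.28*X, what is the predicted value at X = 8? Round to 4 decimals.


Predicted value:
Y = 1.08 + (-4.28)(8) = 1.08 + -34.2400 = -33.1600.

-33.1600


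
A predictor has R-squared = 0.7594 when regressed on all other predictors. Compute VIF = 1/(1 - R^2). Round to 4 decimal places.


VIF = 1 / (1 - 0.7594).
= 1 / 0.2406 = 4.1563.

4.1563


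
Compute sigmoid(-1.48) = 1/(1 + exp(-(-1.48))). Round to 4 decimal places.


exp(1.4800) = 4.3929.
1 + exp(-z) = 5.3929.
sigmoid = 1/5.3929 = 0.1854.

0.1854


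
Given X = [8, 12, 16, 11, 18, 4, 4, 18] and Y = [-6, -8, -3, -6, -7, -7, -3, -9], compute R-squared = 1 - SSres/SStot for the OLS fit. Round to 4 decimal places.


Fit the OLS line: b0 = -4.7085, b1 = -0.1245.
SSres = 29.3105.
SStot = 32.8750.
R^2 = 1 - 29.3105/32.8750 = 0.1084.

0.1084
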